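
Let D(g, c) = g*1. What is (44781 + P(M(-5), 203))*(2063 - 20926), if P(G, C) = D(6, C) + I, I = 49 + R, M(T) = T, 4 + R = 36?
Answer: -846345084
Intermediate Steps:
R = 32 (R = -4 + 36 = 32)
D(g, c) = g
I = 81 (I = 49 + 32 = 81)
P(G, C) = 87 (P(G, C) = 6 + 81 = 87)
(44781 + P(M(-5), 203))*(2063 - 20926) = (44781 + 87)*(2063 - 20926) = 44868*(-18863) = -846345084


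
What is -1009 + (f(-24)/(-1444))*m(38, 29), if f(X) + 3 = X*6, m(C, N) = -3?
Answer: -1457437/1444 ≈ -1009.3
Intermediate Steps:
f(X) = -3 + 6*X (f(X) = -3 + X*6 = -3 + 6*X)
-1009 + (f(-24)/(-1444))*m(38, 29) = -1009 + ((-3 + 6*(-24))/(-1444))*(-3) = -1009 + ((-3 - 144)*(-1/1444))*(-3) = -1009 - 147*(-1/1444)*(-3) = -1009 + (147/1444)*(-3) = -1009 - 441/1444 = -1457437/1444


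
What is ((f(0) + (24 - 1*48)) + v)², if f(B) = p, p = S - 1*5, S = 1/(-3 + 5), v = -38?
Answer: 17689/4 ≈ 4422.3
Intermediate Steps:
S = ½ (S = 1/2 = ½ ≈ 0.50000)
p = -9/2 (p = ½ - 1*5 = ½ - 5 = -9/2 ≈ -4.5000)
f(B) = -9/2
((f(0) + (24 - 1*48)) + v)² = ((-9/2 + (24 - 1*48)) - 38)² = ((-9/2 + (24 - 48)) - 38)² = ((-9/2 - 24) - 38)² = (-57/2 - 38)² = (-133/2)² = 17689/4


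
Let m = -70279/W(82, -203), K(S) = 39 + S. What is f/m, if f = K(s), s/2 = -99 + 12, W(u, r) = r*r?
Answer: 5563215/70279 ≈ 79.159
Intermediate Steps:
W(u, r) = r²
s = -174 (s = 2*(-99 + 12) = 2*(-87) = -174)
f = -135 (f = 39 - 174 = -135)
m = -70279/41209 (m = -70279/((-203)²) = -70279/41209 ≈ -1.7054)
f/m = -135/(-70279/41209) = -135*(-41209/70279) = 5563215/70279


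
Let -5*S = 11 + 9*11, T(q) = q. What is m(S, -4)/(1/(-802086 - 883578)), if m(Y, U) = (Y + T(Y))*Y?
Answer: -1631722752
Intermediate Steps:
S = -22 (S = -(11 + 9*11)/5 = -(11 + 99)/5 = -⅕*110 = -22)
m(Y, U) = 2*Y² (m(Y, U) = (Y + Y)*Y = (2*Y)*Y = 2*Y²)
m(S, -4)/(1/(-802086 - 883578)) = (2*(-22)²)/(1/(-802086 - 883578)) = (2*484)/(1/(-1685664)) = 968/(-1/1685664) = 968*(-1685664) = -1631722752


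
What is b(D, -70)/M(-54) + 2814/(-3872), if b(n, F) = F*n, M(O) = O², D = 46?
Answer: -2584183/1411344 ≈ -1.8310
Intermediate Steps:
b(D, -70)/M(-54) + 2814/(-3872) = (-70*46)/((-54)²) + 2814/(-3872) = -3220/2916 + 2814*(-1/3872) = -3220*1/2916 - 1407/1936 = -805/729 - 1407/1936 = -2584183/1411344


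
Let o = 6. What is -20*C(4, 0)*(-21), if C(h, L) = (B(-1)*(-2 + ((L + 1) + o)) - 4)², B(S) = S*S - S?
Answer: 15120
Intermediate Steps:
B(S) = S² - S
C(h, L) = (6 + 2*L)² (C(h, L) = ((-(-1 - 1))*(-2 + ((L + 1) + 6)) - 4)² = ((-1*(-2))*(-2 + ((1 + L) + 6)) - 4)² = (2*(-2 + (7 + L)) - 4)² = (2*(5 + L) - 4)² = ((10 + 2*L) - 4)² = (6 + 2*L)²)
-20*C(4, 0)*(-21) = -80*(3 + 0)²*(-21) = -80*3²*(-21) = -80*9*(-21) = -20*36*(-21) = -720*(-21) = 15120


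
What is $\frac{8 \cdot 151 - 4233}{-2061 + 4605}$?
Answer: $- \frac{3025}{2544} \approx -1.1891$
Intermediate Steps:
$\frac{8 \cdot 151 - 4233}{-2061 + 4605} = \frac{1208 - 4233}{2544} = \left(-3025\right) \frac{1}{2544} = - \frac{3025}{2544}$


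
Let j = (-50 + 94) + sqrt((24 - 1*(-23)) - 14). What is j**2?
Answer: (44 + sqrt(33))**2 ≈ 2474.5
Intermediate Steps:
j = 44 + sqrt(33) (j = 44 + sqrt((24 + 23) - 14) = 44 + sqrt(47 - 14) = 44 + sqrt(33) ≈ 49.745)
j**2 = (44 + sqrt(33))**2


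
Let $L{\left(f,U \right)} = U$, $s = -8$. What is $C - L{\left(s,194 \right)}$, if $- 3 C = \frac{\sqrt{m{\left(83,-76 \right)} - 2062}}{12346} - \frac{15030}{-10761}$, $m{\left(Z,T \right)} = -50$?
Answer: $- \frac{697548}{3587} - \frac{4 i \sqrt{33}}{18519} \approx -194.47 - 0.0012408 i$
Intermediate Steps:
$C = - \frac{1670}{3587} - \frac{4 i \sqrt{33}}{18519}$ ($C = - \frac{\frac{\sqrt{-50 - 2062}}{12346} - \frac{15030}{-10761}}{3} = - \frac{\sqrt{-2112} \cdot \frac{1}{12346} - - \frac{5010}{3587}}{3} = - \frac{8 i \sqrt{33} \cdot \frac{1}{12346} + \frac{5010}{3587}}{3} = - \frac{\frac{4 i \sqrt{33}}{6173} + \frac{5010}{3587}}{3} = - \frac{\frac{5010}{3587} + \frac{4 i \sqrt{33}}{6173}}{3} = - \frac{1670}{3587} - \frac{4 i \sqrt{33}}{18519} \approx -0.46557 - 0.0012408 i$)
$C - L{\left(s,194 \right)} = \left(- \frac{1670}{3587} - \frac{4 i \sqrt{33}}{18519}\right) - 194 = - \frac{697548}{3587} - \frac{4 i \sqrt{33}}{18519}$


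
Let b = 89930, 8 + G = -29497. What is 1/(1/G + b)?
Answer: 29505/2653384649 ≈ 1.1120e-5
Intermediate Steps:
G = -29505 (G = -8 - 29497 = -29505)
1/(1/G + b) = 1/(1/(-29505) + 89930) = 1/(-1/29505 + 89930) = 1/(2653384649/29505) = 29505/2653384649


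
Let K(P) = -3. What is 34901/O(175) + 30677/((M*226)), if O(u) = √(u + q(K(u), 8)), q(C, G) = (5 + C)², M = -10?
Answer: -30677/2260 + 34901*√179/179 ≈ 2595.1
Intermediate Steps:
O(u) = √(4 + u) (O(u) = √(u + (5 - 3)²) = √(u + 2²) = √(u + 4) = √(4 + u))
34901/O(175) + 30677/((M*226)) = 34901/(√(4 + 175)) + 30677/((-10*226)) = 34901/(√179) + 30677/(-2260) = 34901*(√179/179) + 30677*(-1/2260) = 34901*√179/179 - 30677/2260 = -30677/2260 + 34901*√179/179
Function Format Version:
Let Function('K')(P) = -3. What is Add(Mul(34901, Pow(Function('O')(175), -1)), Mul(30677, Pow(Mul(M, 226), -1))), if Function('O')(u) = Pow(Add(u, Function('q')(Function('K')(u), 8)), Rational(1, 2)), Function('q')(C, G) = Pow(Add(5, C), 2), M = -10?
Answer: Add(Rational(-30677, 2260), Mul(Rational(34901, 179), Pow(179, Rational(1, 2)))) ≈ 2595.1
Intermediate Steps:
Function('O')(u) = Pow(Add(4, u), Rational(1, 2)) (Function('O')(u) = Pow(Add(u, Pow(Add(5, -3), 2)), Rational(1, 2)) = Pow(Add(u, Pow(2, 2)), Rational(1, 2)) = Pow(Add(u, 4), Rational(1, 2)) = Pow(Add(4, u), Rational(1, 2)))
Add(Mul(34901, Pow(Function('O')(175), -1)), Mul(30677, Pow(Mul(M, 226), -1))) = Add(Mul(34901, Pow(Pow(Add(4, 175), Rational(1, 2)), -1)), Mul(30677, Pow(Mul(-10, 226), -1))) = Add(Mul(34901, Pow(Pow(179, Rational(1, 2)), -1)), Mul(30677, Pow(-2260, -1))) = Add(Mul(34901, Mul(Rational(1, 179), Pow(179, Rational(1, 2)))), Mul(30677, Rational(-1, 2260))) = Add(Mul(Rational(34901, 179), Pow(179, Rational(1, 2))), Rational(-30677, 2260)) = Add(Rational(-30677, 2260), Mul(Rational(34901, 179), Pow(179, Rational(1, 2))))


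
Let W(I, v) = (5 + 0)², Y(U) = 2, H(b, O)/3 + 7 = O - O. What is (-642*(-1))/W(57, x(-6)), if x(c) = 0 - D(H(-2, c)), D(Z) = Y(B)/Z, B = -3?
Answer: 642/25 ≈ 25.680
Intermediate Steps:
H(b, O) = -21 (H(b, O) = -21 + 3*(O - O) = -21 + 3*0 = -21 + 0 = -21)
D(Z) = 2/Z
x(c) = 2/21 (x(c) = 0 - 2/(-21) = 0 - 2*(-1)/21 = 0 - 1*(-2/21) = 0 + 2/21 = 2/21)
W(I, v) = 25 (W(I, v) = 5² = 25)
(-642*(-1))/W(57, x(-6)) = -642*(-1)/25 = 642*(1/25) = 642/25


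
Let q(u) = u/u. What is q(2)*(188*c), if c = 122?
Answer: 22936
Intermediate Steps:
q(u) = 1
q(2)*(188*c) = 1*(188*122) = 1*22936 = 22936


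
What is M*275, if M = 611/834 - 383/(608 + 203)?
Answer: 48427225/676374 ≈ 71.598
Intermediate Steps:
M = 176099/676374 (M = 611*(1/834) - 383/811 = 611/834 - 383*1/811 = 611/834 - 383/811 = 176099/676374 ≈ 0.26036)
M*275 = (176099/676374)*275 = 48427225/676374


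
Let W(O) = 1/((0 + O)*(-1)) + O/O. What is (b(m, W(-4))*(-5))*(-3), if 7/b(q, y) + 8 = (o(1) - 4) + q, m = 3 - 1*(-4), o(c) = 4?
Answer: -105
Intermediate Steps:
W(O) = 1 - 1/O (W(O) = -1/O + 1 = 1 - 1/O)
m = 7 (m = 3 + 4 = 7)
b(q, y) = 7/(-8 + q) (b(q, y) = 7/(-8 + ((4 - 4) + q)) = 7/(-8 + (0 + q)) = 7/(-8 + q))
(b(m, W(-4))*(-5))*(-3) = ((7/(-8 + 7))*(-5))*(-3) = ((7/(-1))*(-5))*(-3) = ((7*(-1))*(-5))*(-3) = -7*(-5)*(-3) = 35*(-3) = -105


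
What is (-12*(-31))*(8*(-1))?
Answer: -2976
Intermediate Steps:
(-12*(-31))*(8*(-1)) = 372*(-8) = -2976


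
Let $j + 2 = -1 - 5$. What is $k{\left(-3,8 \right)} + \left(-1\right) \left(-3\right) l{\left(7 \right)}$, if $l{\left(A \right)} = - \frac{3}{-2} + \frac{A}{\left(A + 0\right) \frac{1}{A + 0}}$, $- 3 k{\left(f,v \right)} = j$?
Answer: $\frac{169}{6} \approx 28.167$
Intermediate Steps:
$j = -8$ ($j = -2 - 6 = -8$)
$k{\left(f,v \right)} = \frac{8}{3}$ ($k{\left(f,v \right)} = \left(- \frac{1}{3}\right) \left(-8\right) = \frac{8}{3}$)
$l{\left(A \right)} = \frac{3}{2} + A$ ($l{\left(A \right)} = \left(-3\right) \left(- \frac{1}{2}\right) + \frac{A}{A \frac{1}{A}} = \frac{3}{2} + \frac{A}{1} = \frac{3}{2} + A 1 = \frac{3}{2} + A$)
$k{\left(-3,8 \right)} + \left(-1\right) \left(-3\right) l{\left(7 \right)} = \frac{8}{3} + \left(-1\right) \left(-3\right) \left(\frac{3}{2} + 7\right) = \frac{8}{3} + 3 \cdot \frac{17}{2} = \frac{8}{3} + \frac{51}{2} = \frac{169}{6}$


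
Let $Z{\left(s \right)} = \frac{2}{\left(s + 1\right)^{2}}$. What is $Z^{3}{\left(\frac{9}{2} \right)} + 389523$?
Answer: $\frac{690063755915}{1771561} \approx 3.8952 \cdot 10^{5}$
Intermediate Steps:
$Z{\left(s \right)} = \frac{2}{\left(1 + s\right)^{2}}$
$Z^{3}{\left(\frac{9}{2} \right)} + 389523 = \left(\frac{2}{\left(1 + \frac{9}{2}\right)^{2}}\right)^{3} + 389523 = \left(\frac{2}{\frac{121}{4}}\right)^{3} + 389523 = \left(2 \cdot \frac{4}{121}\right)^{3} + 389523 = \left(\frac{8}{121}\right)^{3} + 389523 = \frac{512}{1771561} + 389523 = \frac{690063755915}{1771561}$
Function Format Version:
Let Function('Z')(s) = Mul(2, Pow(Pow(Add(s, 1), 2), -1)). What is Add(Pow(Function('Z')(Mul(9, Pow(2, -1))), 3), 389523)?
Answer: Rational(690063755915, 1771561) ≈ 3.8952e+5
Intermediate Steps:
Function('Z')(s) = Mul(2, Pow(Add(1, s), -2)) (Function('Z')(s) = Mul(2, Pow(Pow(Add(1, s), 2), -1)) = Mul(2, Pow(Add(1, s), -2)))
Add(Pow(Function('Z')(Mul(9, Pow(2, -1))), 3), 389523) = Add(Pow(Mul(2, Pow(Add(1, Mul(9, Pow(2, -1))), -2)), 3), 389523) = Add(Pow(Mul(2, Pow(Add(1, Mul(9, Rational(1, 2))), -2)), 3), 389523) = Add(Pow(Mul(2, Pow(Add(1, Rational(9, 2)), -2)), 3), 389523) = Add(Pow(Mul(2, Pow(Rational(11, 2), -2)), 3), 389523) = Add(Pow(Mul(2, Rational(4, 121)), 3), 389523) = Add(Pow(Rational(8, 121), 3), 389523) = Add(Rational(512, 1771561), 389523) = Rational(690063755915, 1771561)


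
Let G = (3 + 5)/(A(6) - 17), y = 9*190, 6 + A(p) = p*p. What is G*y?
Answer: 13680/13 ≈ 1052.3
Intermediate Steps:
A(p) = -6 + p**2 (A(p) = -6 + p*p = -6 + p**2)
y = 1710
G = 8/13 (G = (3 + 5)/((-6 + 6**2) - 17) = 8/((-6 + 36) - 17) = 8/(30 - 17) = 8/13 ≈ 0.61539)
G*y = (8/13)*1710 = 13680/13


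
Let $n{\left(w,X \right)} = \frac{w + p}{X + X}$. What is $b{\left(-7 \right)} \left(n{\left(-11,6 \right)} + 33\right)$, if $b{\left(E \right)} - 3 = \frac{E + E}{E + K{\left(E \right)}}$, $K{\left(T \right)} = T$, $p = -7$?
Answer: $126$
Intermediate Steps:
$b{\left(E \right)} = 4$ ($b{\left(E \right)} = 3 + \frac{E + E}{E + E} = 3 + \frac{2 E}{2 E} = 3 + 2 E \frac{1}{2 E} = 3 + 1 = 4$)
$n{\left(w,X \right)} = \frac{-7 + w}{2 X}$ ($n{\left(w,X \right)} = \frac{w - 7}{X + X} = \frac{-7 + w}{2 X}$)
$b{\left(-7 \right)} \left(n{\left(-11,6 \right)} + 33\right) = 4 \left(\frac{-7 - 11}{2 \cdot 6} + 33\right) = 4 \left(\frac{1}{2} \cdot \frac{1}{6} \left(-18\right) + 33\right) = 4 \left(- \frac{3}{2} + 33\right) = 4 \cdot \frac{63}{2} = 126$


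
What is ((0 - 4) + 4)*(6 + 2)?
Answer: 0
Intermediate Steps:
((0 - 4) + 4)*(6 + 2) = (-4 + 4)*8 = 0*8 = 0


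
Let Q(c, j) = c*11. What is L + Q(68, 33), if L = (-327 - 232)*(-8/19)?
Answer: 18684/19 ≈ 983.37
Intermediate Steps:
Q(c, j) = 11*c
L = 4472/19 (L = -559*(-8)/19 = -559*(-8/19) = 4472/19 ≈ 235.37)
L + Q(68, 33) = 4472/19 + 11*68 = 4472/19 + 748 = 18684/19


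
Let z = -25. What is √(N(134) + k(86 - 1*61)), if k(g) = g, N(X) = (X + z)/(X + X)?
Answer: √456203/134 ≈ 5.0405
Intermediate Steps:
N(X) = (-25 + X)/(2*X) (N(X) = (X - 25)/(X + X) = (-25 + X)/((2*X)) = (-25 + X)*(1/(2*X)) = (-25 + X)/(2*X))
√(N(134) + k(86 - 1*61)) = √((½)*(-25 + 134)/134 + (86 - 1*61)) = √((½)*(1/134)*109 + (86 - 61)) = √(109/268 + 25) = √(6809/268) = √456203/134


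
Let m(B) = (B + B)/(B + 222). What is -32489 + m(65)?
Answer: -9324213/287 ≈ -32489.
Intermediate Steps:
m(B) = 2*B/(222 + B) (m(B) = (2*B)/(222 + B) = 2*B/(222 + B))
-32489 + m(65) = -32489 + 2*65/(222 + 65) = -32489 + 2*65/287 = -32489 + 2*65*(1/287) = -32489 + 130/287 = -9324213/287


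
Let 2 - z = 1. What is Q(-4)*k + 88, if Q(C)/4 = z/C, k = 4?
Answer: 84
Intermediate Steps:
z = 1 (z = 2 - 1*1 = 2 - 1 = 1)
Q(C) = 4/C (Q(C) = 4*(1/C) = 4/C)
Q(-4)*k + 88 = (4/(-4))*4 + 88 = (4*(-1/4))*4 + 88 = -1*4 + 88 = -4 + 88 = 84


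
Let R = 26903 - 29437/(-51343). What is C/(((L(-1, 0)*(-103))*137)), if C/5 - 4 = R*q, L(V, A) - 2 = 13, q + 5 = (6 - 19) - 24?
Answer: 58014821600/2173503219 ≈ 26.692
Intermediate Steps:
q = -42 (q = -5 + ((6 - 19) - 24) = -5 + (-13 - 24) = -5 - 37 = -42)
L(V, A) = 15 (L(V, A) = 2 + 13 = 15)
R = 1381310166/51343 (R = 26903 - 29437*(-1)/51343 = 26903 - 1*(-29437/51343) = 26903 + 29437/51343 = 1381310166/51343 ≈ 26904.)
C = -290074108000/51343 (C = 20 + 5*((1381310166/51343)*(-42)) = 20 + 5*(-58015026972/51343) = 20 - 290075134860/51343 = -290074108000/51343 ≈ -5.6497e+6)
C/(((L(-1, 0)*(-103))*137)) = -290074108000/(51343*((15*(-103))*137)) = -290074108000/(51343*((-1545*137))) = -290074108000/51343/(-211665) = -290074108000/51343*(-1/211665) = 58014821600/2173503219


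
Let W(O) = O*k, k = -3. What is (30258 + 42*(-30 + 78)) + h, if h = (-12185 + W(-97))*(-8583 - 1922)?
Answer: 124978744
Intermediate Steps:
W(O) = -3*O (W(O) = O*(-3) = -3*O)
h = 124946470 (h = (-12185 - 3*(-97))*(-8583 - 1922) = (-12185 + 291)*(-10505) = -11894*(-10505) = 124946470)
(30258 + 42*(-30 + 78)) + h = (30258 + 42*(-30 + 78)) + 124946470 = (30258 + 42*48) + 124946470 = (30258 + 2016) + 124946470 = 32274 + 124946470 = 124978744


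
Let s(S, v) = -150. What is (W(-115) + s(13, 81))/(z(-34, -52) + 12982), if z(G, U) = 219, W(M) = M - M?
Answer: -150/13201 ≈ -0.011363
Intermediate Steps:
W(M) = 0
(W(-115) + s(13, 81))/(z(-34, -52) + 12982) = (0 - 150)/(219 + 12982) = -150/13201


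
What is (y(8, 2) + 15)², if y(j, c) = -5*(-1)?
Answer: 400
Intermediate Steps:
y(j, c) = 5
(y(8, 2) + 15)² = (5 + 15)² = 20² = 400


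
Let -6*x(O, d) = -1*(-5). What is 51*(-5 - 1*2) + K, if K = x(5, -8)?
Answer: -2147/6 ≈ -357.83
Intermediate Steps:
x(O, d) = -5/6 (x(O, d) = -(-1)*(-5)/6 = -1/6*5 = -5/6)
K = -5/6 ≈ -0.83333
51*(-5 - 1*2) + K = 51*(-5 - 1*2) - 5/6 = 51*(-5 - 2) - 5/6 = 51*(-7) - 5/6 = -357 - 5/6 = -2147/6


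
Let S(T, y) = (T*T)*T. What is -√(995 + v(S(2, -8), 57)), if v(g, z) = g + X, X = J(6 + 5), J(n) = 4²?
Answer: -√1019 ≈ -31.922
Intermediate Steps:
J(n) = 16
X = 16
S(T, y) = T³ (S(T, y) = T²*T = T³)
v(g, z) = 16 + g (v(g, z) = g + 16 = 16 + g)
-√(995 + v(S(2, -8), 57)) = -√(995 + (16 + 2³)) = -√(995 + (16 + 8)) = -√(995 + 24) = -√1019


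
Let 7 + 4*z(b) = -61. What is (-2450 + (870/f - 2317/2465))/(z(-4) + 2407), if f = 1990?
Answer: -601028689/586189325 ≈ -1.0253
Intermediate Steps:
z(b) = -17 (z(b) = -7/4 + (¼)*(-61) = -7/4 - 61/4 = -17)
(-2450 + (870/f - 2317/2465))/(z(-4) + 2407) = (-2450 + (870/1990 - 2317/2465))/(-17 + 2407) = (-2450 + (870*(1/1990) - 2317*1/2465))/2390 = (-2450 + (87/199 - 2317/2465))*(1/2390) = (-2450 - 246628/490535)*(1/2390) = -1202057378/490535*1/2390 = -601028689/586189325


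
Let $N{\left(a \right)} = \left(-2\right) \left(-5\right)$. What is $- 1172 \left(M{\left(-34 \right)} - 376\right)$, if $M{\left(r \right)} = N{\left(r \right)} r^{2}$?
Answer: $-13107648$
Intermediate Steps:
$N{\left(a \right)} = 10$
$M{\left(r \right)} = 10 r^{2}$
$- 1172 \left(M{\left(-34 \right)} - 376\right) = - 1172 \left(10 \left(-34\right)^{2} - 376\right) = - 1172 \left(10 \cdot 1156 - 376\right) = - 1172 \left(11560 - 376\right) = \left(-1172\right) 11184 = -13107648$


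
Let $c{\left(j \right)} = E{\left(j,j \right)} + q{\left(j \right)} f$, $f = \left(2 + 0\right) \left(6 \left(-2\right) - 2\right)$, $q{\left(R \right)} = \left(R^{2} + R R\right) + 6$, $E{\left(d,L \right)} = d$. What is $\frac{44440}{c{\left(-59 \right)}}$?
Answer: $- \frac{44440}{195163} \approx -0.22771$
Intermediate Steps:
$q{\left(R \right)} = 6 + 2 R^{2}$ ($q{\left(R \right)} = \left(R^{2} + R^{2}\right) + 6 = 2 R^{2} + 6 = 6 + 2 R^{2}$)
$f = -28$ ($f = 2 \left(-12 - 2\right) = 2 \left(-14\right) = -28$)
$c{\left(j \right)} = -168 + j - 56 j^{2}$ ($c{\left(j \right)} = j + \left(6 + 2 j^{2}\right) \left(-28\right) = j - \left(168 + 56 j^{2}\right) = -168 + j - 56 j^{2}$)
$\frac{44440}{c{\left(-59 \right)}} = \frac{44440}{-168 - 59 - 56 \left(-59\right)^{2}} = \frac{44440}{-168 - 59 - 194936} = \frac{44440}{-195163} = 44440 \left(- \frac{1}{195163}\right) = - \frac{44440}{195163}$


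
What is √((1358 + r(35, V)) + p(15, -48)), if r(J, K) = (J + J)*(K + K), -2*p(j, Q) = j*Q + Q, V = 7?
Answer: √2722 ≈ 52.173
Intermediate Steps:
p(j, Q) = -Q/2 - Q*j/2 (p(j, Q) = -(j*Q + Q)/2 = -(Q*j + Q)/2 = -(Q + Q*j)/2 = -Q/2 - Q*j/2)
r(J, K) = 4*J*K (r(J, K) = (2*J)*(2*K) = 4*J*K)
√((1358 + r(35, V)) + p(15, -48)) = √((1358 + 4*35*7) - ½*(-48)*(1 + 15)) = √((1358 + 980) - ½*(-48)*16) = √(2338 + 384) = √2722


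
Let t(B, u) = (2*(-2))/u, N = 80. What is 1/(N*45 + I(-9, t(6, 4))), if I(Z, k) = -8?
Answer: 1/3592 ≈ 0.00027840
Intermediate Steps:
t(B, u) = -4/u
1/(N*45 + I(-9, t(6, 4))) = 1/(80*45 - 8) = 1/(3600 - 8) = 1/3592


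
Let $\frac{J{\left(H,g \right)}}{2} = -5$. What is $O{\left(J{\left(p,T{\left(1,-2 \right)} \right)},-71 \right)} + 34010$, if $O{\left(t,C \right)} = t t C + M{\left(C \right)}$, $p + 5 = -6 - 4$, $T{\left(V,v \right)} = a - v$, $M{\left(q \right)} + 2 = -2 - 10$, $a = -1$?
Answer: $26896$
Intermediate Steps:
$M{\left(q \right)} = -14$ ($M{\left(q \right)} = -2 - 12 = -14$)
$T{\left(V,v \right)} = -1 - v$
$p = -15$ ($p = -5 - 10 = -15$)
$J{\left(H,g \right)} = -10$ ($J{\left(H,g \right)} = 2 \left(-5\right) = -10$)
$O{\left(t,C \right)} = -14 + C t^{2}$ ($O{\left(t,C \right)} = t t C - 14 = t^{2} C - 14 = C t^{2} - 14 = -14 + C t^{2}$)
$O{\left(J{\left(p,T{\left(1,-2 \right)} \right)},-71 \right)} + 34010 = \left(-14 - 71 \left(-10\right)^{2}\right) + 34010 = \left(-14 - 7100\right) + 34010 = -7114 + 34010 = 26896$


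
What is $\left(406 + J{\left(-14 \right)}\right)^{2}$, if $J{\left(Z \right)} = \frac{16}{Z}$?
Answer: $\frac{8031556}{49} \approx 1.6391 \cdot 10^{5}$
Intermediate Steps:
$\left(406 + J{\left(-14 \right)}\right)^{2} = \left(406 + \frac{16}{-14}\right)^{2} = \left(406 + 16 \left(- \frac{1}{14}\right)\right)^{2} = \left(406 - \frac{8}{7}\right)^{2} = \left(\frac{2834}{7}\right)^{2} = \frac{8031556}{49}$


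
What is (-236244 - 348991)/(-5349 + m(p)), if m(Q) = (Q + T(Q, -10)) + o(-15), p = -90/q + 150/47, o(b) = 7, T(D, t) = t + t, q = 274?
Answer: 3768328165/34507483 ≈ 109.20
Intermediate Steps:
T(D, t) = 2*t
p = 18435/6439 (p = -90/274 + 150/47 = -90*1/274 + 150*(1/47) = -45/137 + 150/47 = 18435/6439 ≈ 2.8630)
m(Q) = -13 + Q (m(Q) = (Q + 2*(-10)) + 7 = (Q - 20) + 7 = (-20 + Q) + 7 = -13 + Q)
(-236244 - 348991)/(-5349 + m(p)) = (-236244 - 348991)/(-5349 + (-13 + 18435/6439)) = -585235/(-5349 - 65272/6439) = -585235/(-34507483/6439) = -585235*(-6439/34507483) = 3768328165/34507483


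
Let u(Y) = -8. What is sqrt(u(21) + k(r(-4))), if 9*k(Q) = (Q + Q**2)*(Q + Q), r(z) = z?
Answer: 2*I*sqrt(42)/3 ≈ 4.3205*I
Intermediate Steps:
k(Q) = 2*Q*(Q + Q**2)/9 (k(Q) = ((Q + Q**2)*(Q + Q))/9 = ((Q + Q**2)*(2*Q))/9 = (2*Q*(Q + Q**2))/9 = 2*Q*(Q + Q**2)/9)
sqrt(u(21) + k(r(-4))) = sqrt(-8 + (2/9)*(-4)**2*(1 - 4)) = sqrt(-8 + (2/9)*16*(-3)) = sqrt(-8 - 32/3) = sqrt(-56/3) = 2*I*sqrt(42)/3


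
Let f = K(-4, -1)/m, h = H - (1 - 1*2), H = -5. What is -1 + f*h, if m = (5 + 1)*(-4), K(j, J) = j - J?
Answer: -3/2 ≈ -1.5000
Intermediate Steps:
m = -24 (m = 6*(-4) = -24)
h = -4 (h = -5 - (1 - 1*2) = -5 - (1 - 2) = -5 - 1*(-1) = -5 + 1 = -4)
f = ⅛ (f = (-4 - 1*(-1))/(-24) = (-4 + 1)*(-1/24) = -3*(-1/24) = ⅛ ≈ 0.12500)
-1 + f*h = -1 + (⅛)*(-4) = -1 - ½ = -3/2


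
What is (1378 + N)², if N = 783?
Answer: 4669921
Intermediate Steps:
(1378 + N)² = (1378 + 783)² = 2161² = 4669921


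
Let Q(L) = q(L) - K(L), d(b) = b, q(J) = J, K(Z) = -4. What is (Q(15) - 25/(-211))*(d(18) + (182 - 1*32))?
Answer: 677712/211 ≈ 3211.9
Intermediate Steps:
Q(L) = 4 + L (Q(L) = L - 1*(-4) = L + 4 = 4 + L)
(Q(15) - 25/(-211))*(d(18) + (182 - 1*32)) = ((4 + 15) - 25/(-211))*(18 + (182 - 1*32)) = (19 - 25*(-1/211))*(18 + (182 - 32)) = (19 + 25/211)*(18 + 150) = (4034/211)*168 = 677712/211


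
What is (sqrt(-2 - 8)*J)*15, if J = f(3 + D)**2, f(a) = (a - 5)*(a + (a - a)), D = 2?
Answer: 0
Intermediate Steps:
f(a) = a*(-5 + a) (f(a) = (-5 + a)*(a + 0) = (-5 + a)*a = a*(-5 + a))
J = 0 (J = ((3 + 2)*(-5 + (3 + 2)))**2 = (5*(-5 + 5))**2 = (5*0)**2 = 0**2 = 0)
(sqrt(-2 - 8)*J)*15 = (sqrt(-2 - 8)*0)*15 = (sqrt(-10)*0)*15 = ((I*sqrt(10))*0)*15 = 0*15 = 0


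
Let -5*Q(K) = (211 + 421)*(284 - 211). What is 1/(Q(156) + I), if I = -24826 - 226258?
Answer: -5/1301556 ≈ -3.8416e-6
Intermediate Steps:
Q(K) = -46136/5 (Q(K) = -(211 + 421)*(284 - 211)/5 = -632*73/5 = -⅕*46136 = -46136/5)
I = -251084
1/(Q(156) + I) = 1/(-46136/5 - 251084) = 1/(-1301556/5) = -5/1301556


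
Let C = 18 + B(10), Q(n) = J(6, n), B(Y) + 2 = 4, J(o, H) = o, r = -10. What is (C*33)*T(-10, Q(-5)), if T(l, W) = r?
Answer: -6600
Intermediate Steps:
B(Y) = 2 (B(Y) = -2 + 4 = 2)
Q(n) = 6
T(l, W) = -10
C = 20 (C = 18 + 2 = 20)
(C*33)*T(-10, Q(-5)) = (20*33)*(-10) = 660*(-10) = -6600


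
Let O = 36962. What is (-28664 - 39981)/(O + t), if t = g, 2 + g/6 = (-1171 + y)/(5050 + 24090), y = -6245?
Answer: -500078825/269169626 ≈ -1.8579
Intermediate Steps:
g = -98544/7285 (g = -12 + 6*((-1171 - 6245)/(5050 + 24090)) = -12 + 6*(-7416/29140) = -12 + 6*(-7416*1/29140) = -12 + 6*(-1854/7285) = -12 - 11124/7285 = -98544/7285 ≈ -13.527)
t = -98544/7285 ≈ -13.527
(-28664 - 39981)/(O + t) = (-28664 - 39981)/(36962 - 98544/7285) = -68645/269169626/7285 = -68645*7285/269169626 = -500078825/269169626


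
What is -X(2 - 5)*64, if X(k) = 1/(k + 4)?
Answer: -64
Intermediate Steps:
X(k) = 1/(4 + k)
-X(2 - 5)*64 = -64/(4 + (2 - 5)) = -64/(4 - 3) = -64/1 = -64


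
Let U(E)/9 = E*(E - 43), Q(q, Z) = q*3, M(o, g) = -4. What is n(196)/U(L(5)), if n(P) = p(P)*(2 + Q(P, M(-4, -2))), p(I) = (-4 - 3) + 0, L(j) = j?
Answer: 413/171 ≈ 2.4152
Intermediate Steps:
Q(q, Z) = 3*q
p(I) = -7 (p(I) = -7 + 0 = -7)
U(E) = 9*E*(-43 + E) (U(E) = 9*(E*(E - 43)) = 9*(E*(-43 + E)) = 9*E*(-43 + E))
n(P) = -14 - 21*P (n(P) = -7*(2 + 3*P) = -14 - 21*P)
n(196)/U(L(5)) = (-14 - 21*196)/((9*5*(-43 + 5))) = (-14 - 4116)/((9*5*(-38))) = -4130/(-1710) = -4130*(-1/1710) = 413/171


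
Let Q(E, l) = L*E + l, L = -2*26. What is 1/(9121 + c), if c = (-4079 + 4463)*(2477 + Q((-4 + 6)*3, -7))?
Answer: 1/837793 ≈ 1.1936e-6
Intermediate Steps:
L = -52
Q(E, l) = l - 52*E (Q(E, l) = -52*E + l = l - 52*E)
c = 828672 (c = (-4079 + 4463)*(2477 + (-7 - 52*(-4 + 6)*3)) = 384*(2477 + (-7 - 104*3)) = 384*(2477 + (-7 - 52*6)) = 384*(2477 + (-7 - 312)) = 384*(2477 - 319) = 384*2158 = 828672)
1/(9121 + c) = 1/(9121 + 828672) = 1/837793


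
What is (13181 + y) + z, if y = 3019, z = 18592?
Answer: 34792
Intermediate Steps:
(13181 + y) + z = (13181 + 3019) + 18592 = 16200 + 18592 = 34792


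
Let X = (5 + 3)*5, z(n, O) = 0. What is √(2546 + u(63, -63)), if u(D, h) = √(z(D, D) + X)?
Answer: √(2546 + 2*√10) ≈ 50.521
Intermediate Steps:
X = 40 (X = 8*5 = 40)
u(D, h) = 2*√10 (u(D, h) = √(0 + 40) = √40 = 2*√10)
√(2546 + u(63, -63)) = √(2546 + 2*√10)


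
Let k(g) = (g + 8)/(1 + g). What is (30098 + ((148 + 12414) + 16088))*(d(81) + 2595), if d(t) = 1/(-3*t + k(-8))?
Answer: 37045548832/243 ≈ 1.5245e+8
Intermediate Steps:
k(g) = (8 + g)/(1 + g)
d(t) = -1/(3*t) (d(t) = 1/(-3*t + (8 - 8)/(1 - 8)) = 1/(-3*t + 0/(-7)) = 1/(-3*t - 1/7*0) = 1/(-3*t + 0) = 1/(-3*t) = -1/(3*t))
(30098 + ((148 + 12414) + 16088))*(d(81) + 2595) = (30098 + ((148 + 12414) + 16088))*(-1/3/81 + 2595) = (30098 + (12562 + 16088))*(-1/3*1/81 + 2595) = (30098 + 28650)*(-1/243 + 2595) = 58748*(630584/243) = 37045548832/243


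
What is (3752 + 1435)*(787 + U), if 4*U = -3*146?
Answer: 7028385/2 ≈ 3.5142e+6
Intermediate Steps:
U = -219/2 (U = (-3*146)/4 = (¼)*(-438) = -219/2 ≈ -109.50)
(3752 + 1435)*(787 + U) = (3752 + 1435)*(787 - 219/2) = 5187*(1355/2) = 7028385/2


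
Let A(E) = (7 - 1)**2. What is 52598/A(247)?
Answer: 26299/18 ≈ 1461.1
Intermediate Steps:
A(E) = 36 (A(E) = 6**2 = 36)
52598/A(247) = 52598/36 = 52598*(1/36) = 26299/18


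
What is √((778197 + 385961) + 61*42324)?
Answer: √3745922 ≈ 1935.4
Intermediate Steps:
√((778197 + 385961) + 61*42324) = √(1164158 + 2581764) = √3745922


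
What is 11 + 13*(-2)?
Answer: -15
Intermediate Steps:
11 + 13*(-2) = 11 - 26 = -15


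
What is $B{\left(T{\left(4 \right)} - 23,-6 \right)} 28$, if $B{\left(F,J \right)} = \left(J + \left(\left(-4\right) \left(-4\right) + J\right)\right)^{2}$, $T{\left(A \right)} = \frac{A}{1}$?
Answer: $448$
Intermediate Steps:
$T{\left(A \right)} = A$ ($T{\left(A \right)} = A 1 = A$)
$B{\left(F,J \right)} = \left(16 + 2 J\right)^{2}$ ($B{\left(F,J \right)} = \left(J + \left(16 + J\right)\right)^{2} = \left(16 + 2 J\right)^{2}$)
$B{\left(T{\left(4 \right)} - 23,-6 \right)} 28 = 4 \left(8 - 6\right)^{2} \cdot 28 = 4 \cdot 2^{2} \cdot 28 = 4 \cdot 4 \cdot 28 = 16 \cdot 28 = 448$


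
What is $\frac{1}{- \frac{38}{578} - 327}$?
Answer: $- \frac{289}{94522} \approx -0.0030575$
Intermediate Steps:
$\frac{1}{- \frac{38}{578} - 327} = \frac{1}{\left(-38\right) \frac{1}{578} - 327} = \frac{1}{- \frac{19}{289} - 327} = \frac{1}{- \frac{94522}{289}} = - \frac{289}{94522}$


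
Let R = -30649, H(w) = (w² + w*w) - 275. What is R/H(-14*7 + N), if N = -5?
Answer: -30649/20943 ≈ -1.4634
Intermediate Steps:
H(w) = -275 + 2*w² (H(w) = (w² + w²) - 275 = 2*w² - 275 = -275 + 2*w²)
R/H(-14*7 + N) = -30649/(-275 + 2*(-14*7 - 5)²) = -30649/(-275 + 2*(-98 - 5)²) = -30649/(-275 + 2*(-103)²) = -30649/(-275 + 2*10609) = -30649/(-275 + 21218) = -30649/20943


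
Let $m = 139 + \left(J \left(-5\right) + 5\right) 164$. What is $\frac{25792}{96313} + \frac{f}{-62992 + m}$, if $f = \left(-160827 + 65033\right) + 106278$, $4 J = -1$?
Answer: $\frac{146230571}{1488710041} \approx 0.098226$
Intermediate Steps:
$J = - \frac{1}{4}$ ($J = \frac{1}{4} \left(-1\right) = - \frac{1}{4} \approx -0.25$)
$f = 10484$ ($f = -95794 + 106278 = 10484$)
$m = 1164$ ($m = 139 + \left(\left(- \frac{1}{4}\right) \left(-5\right) + 5\right) 164 = 139 + \left(\frac{5}{4} + 5\right) 164 = 139 + \frac{25}{4} \cdot 164 = 139 + 1025 = 1164$)
$\frac{25792}{96313} + \frac{f}{-62992 + m} = \frac{25792}{96313} + \frac{10484}{-62992 + 1164} = 25792 \cdot \frac{1}{96313} + \frac{10484}{-61828} = \frac{25792}{96313} + 10484 \left(- \frac{1}{61828}\right) = \frac{25792}{96313} - \frac{2621}{15457} = \frac{146230571}{1488710041}$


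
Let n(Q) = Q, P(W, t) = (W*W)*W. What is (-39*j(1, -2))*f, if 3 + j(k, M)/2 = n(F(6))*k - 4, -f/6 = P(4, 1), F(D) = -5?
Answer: -359424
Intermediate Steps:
P(W, t) = W**3 (P(W, t) = W**2*W = W**3)
f = -384 (f = -6*4**3 = -6*64 = -384)
j(k, M) = -14 - 10*k (j(k, M) = -6 + 2*(-5*k - 4) = -6 + 2*(-4 - 5*k) = -6 + (-8 - 10*k) = -14 - 10*k)
(-39*j(1, -2))*f = -39*(-14 - 10*1)*(-384) = -39*(-14 - 10)*(-384) = -39*(-24)*(-384) = 936*(-384) = -359424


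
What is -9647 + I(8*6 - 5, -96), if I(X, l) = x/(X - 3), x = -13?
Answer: -385893/40 ≈ -9647.3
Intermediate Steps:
I(X, l) = -13/(-3 + X) (I(X, l) = -13/(X - 3) = -13/(-3 + X))
-9647 + I(8*6 - 5, -96) = -9647 - 13/(-3 + (8*6 - 5)) = -9647 - 13/(-3 + (48 - 5)) = -9647 - 13/(-3 + 43) = -9647 - 13/40 = -385893/40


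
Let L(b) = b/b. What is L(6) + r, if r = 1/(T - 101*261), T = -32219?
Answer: 58579/58580 ≈ 0.99998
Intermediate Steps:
r = -1/58580 (r = 1/(-32219 - 101*261) = 1/(-32219 - 26361) = 1/(-58580) = -1/58580 ≈ -1.7071e-5)
L(b) = 1
L(6) + r = 1 - 1/58580 = 58579/58580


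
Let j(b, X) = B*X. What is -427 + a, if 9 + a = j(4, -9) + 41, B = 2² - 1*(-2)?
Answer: -449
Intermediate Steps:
B = 6 (B = 4 + 2 = 6)
j(b, X) = 6*X
a = -22 (a = -9 + (6*(-9) + 41) = -9 + (-54 + 41) = -9 - 13 = -22)
-427 + a = -427 - 22 = -449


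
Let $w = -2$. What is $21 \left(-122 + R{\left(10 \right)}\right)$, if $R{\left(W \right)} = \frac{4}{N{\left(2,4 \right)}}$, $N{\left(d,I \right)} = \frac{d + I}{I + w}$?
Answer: $-2534$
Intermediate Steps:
$N{\left(d,I \right)} = \frac{I + d}{-2 + I}$ ($N{\left(d,I \right)} = \frac{d + I}{I - 2} = \frac{I + d}{-2 + I}$)
$R{\left(W \right)} = \frac{4}{3}$ ($R{\left(W \right)} = \frac{4}{\frac{1}{-2 + 4} \left(4 + 2\right)} = \frac{4}{\frac{1}{2} \cdot 6} = \frac{4}{3}$)
$21 \left(-122 + R{\left(10 \right)}\right) = 21 \left(-122 + \frac{4}{3}\right) = 21 \left(- \frac{362}{3}\right) = -2534$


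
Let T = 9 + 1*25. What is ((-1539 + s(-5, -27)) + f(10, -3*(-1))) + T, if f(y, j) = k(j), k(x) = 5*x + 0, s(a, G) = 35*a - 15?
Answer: -1680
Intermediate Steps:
s(a, G) = -15 + 35*a
k(x) = 5*x
f(y, j) = 5*j
T = 34 (T = 9 + 25 = 34)
((-1539 + s(-5, -27)) + f(10, -3*(-1))) + T = ((-1539 + (-15 + 35*(-5))) + 5*(-3*(-1))) + 34 = ((-1539 + (-15 - 175)) + 5*3) + 34 = ((-1539 - 190) + 15) + 34 = (-1729 + 15) + 34 = -1714 + 34 = -1680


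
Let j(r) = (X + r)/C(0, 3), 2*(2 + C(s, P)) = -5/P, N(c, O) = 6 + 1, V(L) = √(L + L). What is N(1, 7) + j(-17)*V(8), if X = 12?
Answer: 239/17 ≈ 14.059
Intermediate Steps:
V(L) = √2*√L (V(L) = √(2*L) = √2*√L)
N(c, O) = 7
C(s, P) = -2 - 5/(2*P) (C(s, P) = -2 + (-5/P)/2 = -2 - 5/(2*P))
j(r) = -72/17 - 6*r/17 (j(r) = (12 + r)/(-2 - 5/2/3) = (12 + r)/(-2 - 5/2*⅓) = (12 + r)/(-2 - ⅚) = (12 + r)/(-17/6) = (12 + r)*(-6/17) = -72/17 - 6*r/17)
N(1, 7) + j(-17)*V(8) = 7 + (-72/17 - 6/17*(-17))*(√2*√8) = 7 + (-72/17 + 6)*(√2*(2*√2)) = 7 + (30/17)*4 = 7 + 120/17 = 239/17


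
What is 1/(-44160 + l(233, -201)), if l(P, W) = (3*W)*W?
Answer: 1/77043 ≈ 1.2980e-5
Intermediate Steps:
l(P, W) = 3*W²
1/(-44160 + l(233, -201)) = 1/(-44160 + 3*(-201)²) = 1/(-44160 + 3*40401) = 1/(-44160 + 121203) = 1/77043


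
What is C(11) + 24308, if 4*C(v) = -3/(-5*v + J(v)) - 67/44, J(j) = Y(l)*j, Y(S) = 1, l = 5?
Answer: 267384/11 ≈ 24308.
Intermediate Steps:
J(j) = j (J(j) = 1*j = j)
C(v) = -67/176 + 3/(16*v) (C(v) = (-3/(-5*v + v) - 67/44)/4 = (-3*(-1/(4*v)) - 67*1/44)/4 = (-(-3)/(4*v) - 67/44)/4 = (3/(4*v) - 67/44)/4 = (-67/44 + 3/(4*v))/4 = -67/176 + 3/(16*v))
C(11) + 24308 = (1/176)*(33 - 67*11)/11 + 24308 = (1/176)*(1/11)*(33 - 737) + 24308 = (1/176)*(1/11)*(-704) + 24308 = -4/11 + 24308 = 267384/11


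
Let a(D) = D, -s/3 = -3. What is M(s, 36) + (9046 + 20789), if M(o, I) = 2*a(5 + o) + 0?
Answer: 29863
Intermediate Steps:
s = 9 (s = -3*(-3) = 9)
M(o, I) = 10 + 2*o (M(o, I) = 2*(5 + o) + 0 = (10 + 2*o) + 0 = 10 + 2*o)
M(s, 36) + (9046 + 20789) = (10 + 2*9) + (9046 + 20789) = (10 + 18) + 29835 = 28 + 29835 = 29863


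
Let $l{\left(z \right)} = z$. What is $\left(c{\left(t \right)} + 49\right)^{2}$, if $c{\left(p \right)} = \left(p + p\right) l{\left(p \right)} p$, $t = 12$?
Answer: $12285025$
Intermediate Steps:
$c{\left(p \right)} = 2 p^{3}$ ($c{\left(p \right)} = \left(p + p\right) p p = 2 p p p = 2 p^{2} p = 2 p^{3}$)
$\left(c{\left(t \right)} + 49\right)^{2} = \left(2 \cdot 12^{3} + 49\right)^{2} = \left(2 \cdot 1728 + 49\right)^{2} = \left(3456 + 49\right)^{2} = 3505^{2} = 12285025$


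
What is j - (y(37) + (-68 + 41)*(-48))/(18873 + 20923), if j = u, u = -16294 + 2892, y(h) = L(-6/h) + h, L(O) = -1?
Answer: -133336831/9949 ≈ -13402.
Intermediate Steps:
y(h) = -1 + h
u = -13402
j = -13402
j - (y(37) + (-68 + 41)*(-48))/(18873 + 20923) = -13402 - ((-1 + 37) + (-68 + 41)*(-48))/(18873 + 20923) = -13402 - (36 - 27*(-48))/39796 = -13402 - (36 + 1296)/39796 = -13402 - 1332/39796 = -13402 - 1*333/9949 = -13402 - 333/9949 = -133336831/9949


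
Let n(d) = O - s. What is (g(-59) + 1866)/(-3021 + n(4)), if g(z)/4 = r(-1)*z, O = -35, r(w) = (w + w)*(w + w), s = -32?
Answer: -461/1512 ≈ -0.30489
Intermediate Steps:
r(w) = 4*w² (r(w) = (2*w)*(2*w) = 4*w²)
n(d) = -3 (n(d) = -35 - 1*(-32) = -35 + 32 = -3)
g(z) = 16*z (g(z) = 4*((4*(-1)²)*z) = 4*((4*1)*z) = 4*(4*z) = 16*z)
(g(-59) + 1866)/(-3021 + n(4)) = (16*(-59) + 1866)/(-3021 - 3) = (-944 + 1866)/(-3024) = 922*(-1/3024) = -461/1512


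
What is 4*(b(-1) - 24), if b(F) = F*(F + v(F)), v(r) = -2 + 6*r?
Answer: -60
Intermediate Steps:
b(F) = F*(-2 + 7*F) (b(F) = F*(F + (-2 + 6*F)) = F*(-2 + 7*F))
4*(b(-1) - 24) = 4*(-(-2 + 7*(-1)) - 24) = 4*(-(-2 - 7) - 24) = 4*(-1*(-9) - 24) = 4*(9 - 24) = 4*(-15) = -60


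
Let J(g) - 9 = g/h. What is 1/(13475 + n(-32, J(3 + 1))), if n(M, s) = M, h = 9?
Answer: 1/13443 ≈ 7.4388e-5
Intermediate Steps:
J(g) = 9 + g/9
1/(13475 + n(-32, J(3 + 1))) = 1/(13475 - 32) = 1/13443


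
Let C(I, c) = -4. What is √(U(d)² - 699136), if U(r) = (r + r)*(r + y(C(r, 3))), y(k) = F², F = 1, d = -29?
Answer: 24*√3365 ≈ 1392.2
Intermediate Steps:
y(k) = 1 (y(k) = 1² = 1)
U(r) = 2*r*(1 + r) (U(r) = (r + r)*(r + 1) = (2*r)*(1 + r) = 2*r*(1 + r))
√(U(d)² - 699136) = √((2*(-29)*(1 - 29))² - 699136) = √((2*(-29)*(-28))² - 699136) = √(1624² - 699136) = √(2637376 - 699136) = √1938240 = 24*√3365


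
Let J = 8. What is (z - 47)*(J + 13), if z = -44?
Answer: -1911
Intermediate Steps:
(z - 47)*(J + 13) = (-44 - 47)*(8 + 13) = -91*21 = -1911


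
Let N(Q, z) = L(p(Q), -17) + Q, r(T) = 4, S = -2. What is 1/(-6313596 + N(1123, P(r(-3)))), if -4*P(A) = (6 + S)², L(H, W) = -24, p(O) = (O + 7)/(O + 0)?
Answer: -1/6312497 ≈ -1.5842e-7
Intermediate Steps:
p(O) = (7 + O)/O
P(A) = -4 (P(A) = -(6 - 2)²/4 = -¼*4² = -¼*16 = -4)
N(Q, z) = -24 + Q
1/(-6313596 + N(1123, P(r(-3)))) = 1/(-6313596 + (-24 + 1123)) = 1/(-6313596 + 1099) = 1/(-6312497) = -1/6312497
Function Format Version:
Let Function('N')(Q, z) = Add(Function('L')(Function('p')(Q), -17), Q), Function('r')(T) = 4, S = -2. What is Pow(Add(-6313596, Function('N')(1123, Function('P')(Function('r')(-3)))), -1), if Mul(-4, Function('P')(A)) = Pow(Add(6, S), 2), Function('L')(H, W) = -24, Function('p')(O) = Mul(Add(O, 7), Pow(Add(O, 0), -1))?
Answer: Rational(-1, 6312497) ≈ -1.5842e-7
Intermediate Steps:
Function('p')(O) = Mul(Pow(O, -1), Add(7, O)) (Function('p')(O) = Mul(Add(7, O), Pow(O, -1)) = Mul(Pow(O, -1), Add(7, O)))
Function('P')(A) = -4 (Function('P')(A) = Mul(Rational(-1, 4), Pow(Add(6, -2), 2)) = Mul(Rational(-1, 4), Pow(4, 2)) = Mul(Rational(-1, 4), 16) = -4)
Function('N')(Q, z) = Add(-24, Q)
Pow(Add(-6313596, Function('N')(1123, Function('P')(Function('r')(-3)))), -1) = Pow(Add(-6313596, Add(-24, 1123)), -1) = Pow(Add(-6313596, 1099), -1) = Pow(-6312497, -1) = Rational(-1, 6312497)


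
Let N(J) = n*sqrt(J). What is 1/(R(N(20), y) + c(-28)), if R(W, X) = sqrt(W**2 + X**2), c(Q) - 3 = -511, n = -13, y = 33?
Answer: -508/253595 - sqrt(4469)/253595 ≈ -0.0022668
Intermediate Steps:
c(Q) = -508 (c(Q) = 3 - 511 = -508)
N(J) = -13*sqrt(J)
1/(R(N(20), y) + c(-28)) = 1/(sqrt((-26*sqrt(5))**2 + 33**2) - 508) = 1/(sqrt((-26*sqrt(5))**2 + 1089) - 508) = 1/(sqrt(3380 + 1089) - 508) = 1/(sqrt(4469) - 508) = 1/(-508 + sqrt(4469))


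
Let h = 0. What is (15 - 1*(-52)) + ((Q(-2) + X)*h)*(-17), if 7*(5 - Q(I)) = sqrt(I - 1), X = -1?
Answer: 67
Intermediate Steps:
Q(I) = 5 - sqrt(-1 + I)/7 (Q(I) = 5 - sqrt(I - 1)/7 = 5 - sqrt(-1 + I)/7)
(15 - 1*(-52)) + ((Q(-2) + X)*h)*(-17) = (15 - 1*(-52)) + (((5 - sqrt(-1 - 2)/7) - 1)*0)*(-17) = (15 + 52) + (((5 - I*sqrt(3)/7) - 1)*0)*(-17) = 67 + (((5 - I*sqrt(3)/7) - 1)*0)*(-17) = 67 + ((4 - I*sqrt(3)/7)*0)*(-17) = 67 + 0*(-17) = 67 + 0 = 67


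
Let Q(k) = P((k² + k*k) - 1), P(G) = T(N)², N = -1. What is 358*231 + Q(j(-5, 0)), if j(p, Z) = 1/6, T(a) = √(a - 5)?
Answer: 82692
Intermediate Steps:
T(a) = √(-5 + a)
j(p, Z) = ⅙
P(G) = -6 (P(G) = (√(-5 - 1))² = (√(-6))² = (I*√6)² = -6)
Q(k) = -6
358*231 + Q(j(-5, 0)) = 358*231 - 6 = 82698 - 6 = 82692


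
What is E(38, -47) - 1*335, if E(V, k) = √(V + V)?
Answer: -335 + 2*√19 ≈ -326.28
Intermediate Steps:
E(V, k) = √2*√V (E(V, k) = √(2*V) = √2*√V)
E(38, -47) - 1*335 = √2*√38 - 1*335 = 2*√19 - 335 = -335 + 2*√19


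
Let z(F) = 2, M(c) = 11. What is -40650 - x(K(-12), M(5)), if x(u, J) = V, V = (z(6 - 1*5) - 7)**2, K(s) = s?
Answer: -40675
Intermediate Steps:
V = 25 (V = (2 - 7)**2 = (-5)**2 = 25)
x(u, J) = 25
-40650 - x(K(-12), M(5)) = -40650 - 1*25 = -40650 - 25 = -40675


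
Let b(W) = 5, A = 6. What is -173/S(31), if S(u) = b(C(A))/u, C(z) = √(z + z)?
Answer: -5363/5 ≈ -1072.6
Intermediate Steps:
C(z) = √2*√z (C(z) = √(2*z) = √2*√z)
S(u) = 5/u
-173/S(31) = -173/(5/31) = -173/(5*(1/31)) = -173/5/31 = -173*31/5 = -5363/5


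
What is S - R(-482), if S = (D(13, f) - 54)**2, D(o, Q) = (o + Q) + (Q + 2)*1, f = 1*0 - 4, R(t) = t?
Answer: 2691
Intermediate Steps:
f = -4 (f = 0 - 4 = -4)
D(o, Q) = 2 + o + 2*Q (D(o, Q) = (Q + o) + (2 + Q)*1 = (Q + o) + (2 + Q) = 2 + o + 2*Q)
S = 2209 (S = ((2 + 13 + 2*(-4)) - 54)**2 = ((2 + 13 - 8) - 54)**2 = (7 - 54)**2 = (-47)**2 = 2209)
S - R(-482) = 2209 - 1*(-482) = 2209 + 482 = 2691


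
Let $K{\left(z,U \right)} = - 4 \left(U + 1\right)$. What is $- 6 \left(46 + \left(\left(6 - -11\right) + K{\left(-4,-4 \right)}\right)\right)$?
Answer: $-450$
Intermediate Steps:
$K{\left(z,U \right)} = -4 - 4 U$ ($K{\left(z,U \right)} = - 4 \left(1 + U\right) = -4 - 4 U$)
$- 6 \left(46 + \left(\left(6 - -11\right) + K{\left(-4,-4 \right)}\right)\right) = - 6 \left(46 + \left(\left(6 - -11\right) - -12\right)\right) = - 6 \left(46 + \left(\left(6 + 11\right) + \left(-4 + 16\right)\right)\right) = - 6 \left(46 + \left(17 + 12\right)\right) = - 6 \left(46 + 29\right) = \left(-6\right) 75 = -450$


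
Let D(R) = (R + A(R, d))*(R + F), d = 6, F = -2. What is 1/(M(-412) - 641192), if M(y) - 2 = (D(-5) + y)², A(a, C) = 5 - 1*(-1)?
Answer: -1/465629 ≈ -2.1476e-6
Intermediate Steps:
A(a, C) = 6 (A(a, C) = 5 + 1 = 6)
D(R) = (-2 + R)*(6 + R) (D(R) = (R + 6)*(R - 2) = (6 + R)*(-2 + R) = (-2 + R)*(6 + R))
M(y) = 2 + (-7 + y)² (M(y) = 2 + ((-12 + (-5)² + 4*(-5)) + y)² = 2 + ((-12 + 25 - 20) + y)² = 2 + (-7 + y)²)
1/(M(-412) - 641192) = 1/((2 + (-7 - 412)²) - 641192) = 1/((2 + (-419)²) - 641192) = 1/((2 + 175561) - 641192) = 1/(175563 - 641192) = 1/(-465629) = -1/465629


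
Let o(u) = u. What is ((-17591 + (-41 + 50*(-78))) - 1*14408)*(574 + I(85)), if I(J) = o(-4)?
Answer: -20485800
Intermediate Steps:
I(J) = -4
((-17591 + (-41 + 50*(-78))) - 1*14408)*(574 + I(85)) = ((-17591 + (-41 + 50*(-78))) - 1*14408)*(574 - 4) = ((-17591 + (-41 - 3900)) - 14408)*570 = ((-17591 - 3941) - 14408)*570 = (-21532 - 14408)*570 = -35940*570 = -20485800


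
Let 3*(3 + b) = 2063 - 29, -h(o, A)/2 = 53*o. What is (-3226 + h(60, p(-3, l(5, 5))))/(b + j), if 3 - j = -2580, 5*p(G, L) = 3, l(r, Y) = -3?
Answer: -4793/1629 ≈ -2.9423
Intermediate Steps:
p(G, L) = ⅗ (p(G, L) = (⅕)*3 = ⅗)
h(o, A) = -106*o
j = 2583 (j = 3 - 1*(-2580) = 3 + 2580 = 2583)
b = 675 (b = -3 + (2063 - 29)/3 = -3 + (⅓)*2034 = -3 + 678 = 675)
(-3226 + h(60, p(-3, l(5, 5))))/(b + j) = (-3226 - 106*60)/(675 + 2583) = (-3226 - 6360)/3258 = -9586*1/3258 = -4793/1629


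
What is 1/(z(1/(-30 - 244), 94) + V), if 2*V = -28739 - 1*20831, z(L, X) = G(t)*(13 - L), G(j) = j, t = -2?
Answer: -137/3399108 ≈ -4.0305e-5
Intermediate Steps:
z(L, X) = -26 + 2*L (z(L, X) = -2*(13 - L) = -26 + 2*L)
V = -24785 (V = (-28739 - 1*20831)/2 = (-28739 - 20831)/2 = (½)*(-49570) = -24785)
1/(z(1/(-30 - 244), 94) + V) = 1/((-26 + 2/(-30 - 244)) - 24785) = 1/((-26 + 2/(-274)) - 24785) = 1/((-26 + 2*(-1/274)) - 24785) = 1/((-26 - 1/137) - 24785) = 1/(-3563/137 - 24785) = 1/(-3399108/137) = -137/3399108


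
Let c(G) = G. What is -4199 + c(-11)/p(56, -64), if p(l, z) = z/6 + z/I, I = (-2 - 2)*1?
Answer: -67217/16 ≈ -4201.1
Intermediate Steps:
I = -4 (I = -4*1 = -4)
p(l, z) = -z/12 (p(l, z) = z/6 + z/(-4) = z*(1/6) + z*(-1/4) = z/6 - z/4 = -z/12)
-4199 + c(-11)/p(56, -64) = -4199 - 11/((-1/12*(-64))) = -4199 - 11/16/3 = -4199 - 11*3/16 = -4199 - 33/16 = -67217/16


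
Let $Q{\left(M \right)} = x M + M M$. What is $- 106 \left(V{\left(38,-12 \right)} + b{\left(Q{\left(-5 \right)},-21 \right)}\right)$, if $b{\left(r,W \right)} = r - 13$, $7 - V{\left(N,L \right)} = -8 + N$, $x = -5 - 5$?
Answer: $-4134$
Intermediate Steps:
$x = -10$
$V{\left(N,L \right)} = 15 - N$ ($V{\left(N,L \right)} = 7 - \left(-8 + N\right) = 15 - N$)
$Q{\left(M \right)} = M^{2} - 10 M$ ($Q{\left(M \right)} = - 10 M + M M = - 10 M + M^{2} = M^{2} - 10 M$)
$b{\left(r,W \right)} = -13 + r$ ($b{\left(r,W \right)} = r - 13 = -13 + r$)
$- 106 \left(V{\left(38,-12 \right)} + b{\left(Q{\left(-5 \right)},-21 \right)}\right) = - 106 \left(\left(15 - 38\right) - \left(13 + 5 \left(-10 - 5\right)\right)\right) = - 106 \left(\left(15 - 38\right) - -62\right) = - 106 \left(-23 + \left(-13 + 75\right)\right) = - 106 \left(-23 + 62\right) = \left(-106\right) 39 = -4134$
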